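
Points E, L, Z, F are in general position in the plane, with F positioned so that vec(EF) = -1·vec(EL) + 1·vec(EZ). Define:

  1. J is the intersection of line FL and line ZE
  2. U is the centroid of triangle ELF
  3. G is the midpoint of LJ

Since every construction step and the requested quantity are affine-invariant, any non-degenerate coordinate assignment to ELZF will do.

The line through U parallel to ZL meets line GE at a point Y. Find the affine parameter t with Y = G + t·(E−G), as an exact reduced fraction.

Choose coordinates E = (0, 0), L = (1, 0), Z = (0, 1), F = (-1, 1).
1. J is the intersection of line FL and line ZE ⇒ J = (0, 1/2)
2. U is the centroid of triangle ELF ⇒ U = (0, 1/3)
3. G is the midpoint of LJ ⇒ G = (1/2, 1/4)
through U parallel to ZL: direction (1, -1); meets GE at Y = (2/9, 1/9)
Y = G + t·(E−G) with t = 5/9

t = 5/9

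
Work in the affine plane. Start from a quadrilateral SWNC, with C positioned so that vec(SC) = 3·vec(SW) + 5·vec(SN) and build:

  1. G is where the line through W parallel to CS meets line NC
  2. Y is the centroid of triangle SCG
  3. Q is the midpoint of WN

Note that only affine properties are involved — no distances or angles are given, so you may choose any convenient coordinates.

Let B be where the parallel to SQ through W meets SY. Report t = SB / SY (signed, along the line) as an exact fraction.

t = -9/17

Set S = (0, 0), W = (1, 0), N = (0, 1), C = (3, 5); any affine frame gives the same invariant.
1. G is where the line through W parallel to CS meets line NC ⇒ G = (8, 35/3)
2. Y is the centroid of triangle SCG ⇒ Y = (11/3, 50/9)
3. Q is the midpoint of WN ⇒ Q = (1/2, 1/2)
through W parallel to SQ: direction (1/2, 1/2); meets SY at B = (-33/17, -50/17)
B = S + t·(Y−S) with t = -9/17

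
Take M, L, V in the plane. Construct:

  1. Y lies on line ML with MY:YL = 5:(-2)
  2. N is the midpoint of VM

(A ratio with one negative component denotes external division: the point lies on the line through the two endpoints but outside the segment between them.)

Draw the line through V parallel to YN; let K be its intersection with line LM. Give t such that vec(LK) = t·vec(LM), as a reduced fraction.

t = -7/3

Assign M = (0, 0), L = (1, 0), V = (0, 1) — the answer is frame-independent, so this choice is without loss of generality.
1. Y lies on line ML with MY:YL = 5:(-2) ⇒ Y = (5/3, 0)
2. N is the midpoint of VM ⇒ N = (0, 1/2)
through V parallel to YN: direction (-5/3, 1/2); meets LM at K = (10/3, 0)
K = L + t·(M−L) with t = -7/3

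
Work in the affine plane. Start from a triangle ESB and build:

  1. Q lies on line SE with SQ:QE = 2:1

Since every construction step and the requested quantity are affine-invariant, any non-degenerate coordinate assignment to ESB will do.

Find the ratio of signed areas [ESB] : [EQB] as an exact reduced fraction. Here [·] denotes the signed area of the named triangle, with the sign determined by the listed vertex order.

[ESB]:[EQB] = 3

Assign E = (0, 0), S = (1, 0), B = (0, 1) — the answer is frame-independent, so this choice is without loss of generality.
1. Q lies on line SE with SQ:QE = 2:1 ⇒ Q = (1/3, 0)
2·[ESB] = 1, 2·[EQB] = 1/3
[ESB]:[EQB] = 1:1/3 = 3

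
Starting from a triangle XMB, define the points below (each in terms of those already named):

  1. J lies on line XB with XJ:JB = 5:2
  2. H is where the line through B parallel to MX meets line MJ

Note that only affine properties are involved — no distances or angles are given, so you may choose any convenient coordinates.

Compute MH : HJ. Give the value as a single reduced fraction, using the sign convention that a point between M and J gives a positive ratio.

Work in coordinates with X = (0, 0), M = (1, 0), B = (0, 1).
1. J lies on line XB with XJ:JB = 5:2 ⇒ J = (0, 5/7)
2. H is where the line through B parallel to MX meets line MJ ⇒ H = (-2/5, 1)
H = M + t·(J−M) with t = 7/5, so MH:HJ = t:(1−t) = 7/5:-2/5

MH:HJ = -7/2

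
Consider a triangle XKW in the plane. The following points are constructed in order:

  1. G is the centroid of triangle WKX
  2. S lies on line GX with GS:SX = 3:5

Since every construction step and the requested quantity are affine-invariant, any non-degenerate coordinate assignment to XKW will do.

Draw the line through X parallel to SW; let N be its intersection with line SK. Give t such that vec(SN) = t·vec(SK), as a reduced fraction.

t = -5/14

Choose coordinates X = (0, 0), K = (1, 0), W = (0, 1).
1. G is the centroid of triangle WKX ⇒ G = (1/3, 1/3)
2. S lies on line GX with GS:SX = 3:5 ⇒ S = (5/24, 5/24)
through X parallel to SW: direction (-5/24, 19/24); meets SK at N = (-25/336, 95/336)
N = S + t·(K−S) with t = -5/14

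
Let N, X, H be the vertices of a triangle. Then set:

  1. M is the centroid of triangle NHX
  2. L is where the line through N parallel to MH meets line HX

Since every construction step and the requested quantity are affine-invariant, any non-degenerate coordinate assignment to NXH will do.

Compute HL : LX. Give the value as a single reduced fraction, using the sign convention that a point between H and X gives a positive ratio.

Assign N = (0, 0), X = (1, 0), H = (0, 1) — the answer is frame-independent, so this choice is without loss of generality.
1. M is the centroid of triangle NHX ⇒ M = (1/3, 1/3)
2. L is where the line through N parallel to MH meets line HX ⇒ L = (-1, 2)
L = H + t·(X−H) with t = -1, so HL:LX = t:(1−t) = -1:2

HL:LX = -1/2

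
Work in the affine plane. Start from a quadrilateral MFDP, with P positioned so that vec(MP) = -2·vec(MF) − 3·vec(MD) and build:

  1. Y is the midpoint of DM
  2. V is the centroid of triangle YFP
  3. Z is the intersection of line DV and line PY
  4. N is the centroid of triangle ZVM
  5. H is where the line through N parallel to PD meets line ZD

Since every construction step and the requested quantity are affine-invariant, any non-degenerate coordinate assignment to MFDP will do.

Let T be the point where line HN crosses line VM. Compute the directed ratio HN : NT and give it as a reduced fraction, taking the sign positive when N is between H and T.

Set M = (0, 0), F = (1, 0), D = (0, 1), P = (-2, -3); any affine frame gives the same invariant.
1. Y is the midpoint of DM ⇒ Y = (0, 1/2)
2. V is the centroid of triangle YFP ⇒ V = (-1/3, -5/6)
3. Z is the intersection of line DV and line PY ⇒ Z = (-2/15, 4/15)
4. N is the centroid of triangle ZVM ⇒ N = (-7/45, -17/90)
5. H is where the line through N parallel to PD meets line ZD ⇒ H = (-79/315, -239/630)
line HN meets VM at T = (11/45, 11/18)
N = H + t·(T−H) with t = 5/26, so HN:NT = 5/26:21/26

HN:NT = 5/21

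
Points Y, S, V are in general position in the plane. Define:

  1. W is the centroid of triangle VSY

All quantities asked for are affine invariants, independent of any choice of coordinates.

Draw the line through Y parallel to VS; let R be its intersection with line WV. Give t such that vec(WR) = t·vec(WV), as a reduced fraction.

Set Y = (0, 0), S = (1, 0), V = (0, 1); any affine frame gives the same invariant.
1. W is the centroid of triangle VSY ⇒ W = (1/3, 1/3)
through Y parallel to VS: direction (1, -1); meets WV at R = (1, -1)
R = W + t·(V−W) with t = -2

t = -2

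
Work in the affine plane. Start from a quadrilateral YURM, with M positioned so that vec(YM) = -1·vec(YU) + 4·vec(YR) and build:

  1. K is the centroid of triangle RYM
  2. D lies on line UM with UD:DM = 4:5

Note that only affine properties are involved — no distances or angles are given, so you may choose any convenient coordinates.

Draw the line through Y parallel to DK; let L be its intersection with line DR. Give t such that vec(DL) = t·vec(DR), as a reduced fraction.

Assign Y = (0, 0), U = (1, 0), R = (0, 1), M = (-1, 4) — the answer is frame-independent, so this choice is without loss of generality.
1. K is the centroid of triangle RYM ⇒ K = (-1/3, 5/3)
2. D lies on line UM with UD:DM = 4:5 ⇒ D = (1/9, 16/9)
through Y parallel to DK: direction (-4/9, -1/9); meets DR at L = (-4/27, -1/27)
L = D + t·(R−D) with t = 7/3

t = 7/3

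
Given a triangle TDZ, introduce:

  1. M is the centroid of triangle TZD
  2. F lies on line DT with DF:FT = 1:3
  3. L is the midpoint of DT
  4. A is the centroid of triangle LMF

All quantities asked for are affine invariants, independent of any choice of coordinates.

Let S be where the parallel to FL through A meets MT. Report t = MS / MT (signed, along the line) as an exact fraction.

t = 2/3

Work in coordinates with T = (0, 0), D = (1, 0), Z = (0, 1).
1. M is the centroid of triangle TZD ⇒ M = (1/3, 1/3)
2. F lies on line DT with DF:FT = 1:3 ⇒ F = (3/4, 0)
3. L is the midpoint of DT ⇒ L = (1/2, 0)
4. A is the centroid of triangle LMF ⇒ A = (19/36, 1/9)
through A parallel to FL: direction (-1/4, 0); meets MT at S = (1/9, 1/9)
S = M + t·(T−M) with t = 2/3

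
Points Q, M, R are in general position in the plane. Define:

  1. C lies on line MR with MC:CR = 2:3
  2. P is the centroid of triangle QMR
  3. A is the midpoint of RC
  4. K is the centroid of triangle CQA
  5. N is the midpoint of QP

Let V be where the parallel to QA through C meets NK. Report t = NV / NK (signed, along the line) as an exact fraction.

Choose coordinates Q = (0, 0), M = (1, 0), R = (0, 1).
1. C lies on line MR with MC:CR = 2:3 ⇒ C = (3/5, 2/5)
2. P is the centroid of triangle QMR ⇒ P = (1/3, 1/3)
3. A is the midpoint of RC ⇒ A = (3/10, 7/10)
4. K is the centroid of triangle CQA ⇒ K = (3/10, 11/30)
5. N is the midpoint of QP ⇒ N = (1/6, 1/6)
through C parallel to QA: direction (3/10, 7/10); meets NK at V = (11/10, 47/30)
V = N + t·(K−N) with t = 7

t = 7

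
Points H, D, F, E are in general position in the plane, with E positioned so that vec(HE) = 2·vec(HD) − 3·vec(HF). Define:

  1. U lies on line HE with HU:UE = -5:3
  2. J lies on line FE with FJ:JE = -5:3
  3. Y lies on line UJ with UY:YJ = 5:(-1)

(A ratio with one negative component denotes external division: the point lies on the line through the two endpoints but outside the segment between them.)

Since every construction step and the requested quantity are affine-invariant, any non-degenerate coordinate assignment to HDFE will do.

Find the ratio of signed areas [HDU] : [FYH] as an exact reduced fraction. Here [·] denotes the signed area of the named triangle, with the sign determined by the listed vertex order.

Work in coordinates with H = (0, 0), D = (1, 0), F = (0, 1), E = (2, -3).
1. U lies on line HE with HU:UE = -5:3 ⇒ U = (5, -15/2)
2. J lies on line FE with FJ:JE = -5:3 ⇒ J = (5, -9)
3. Y lies on line UJ with UY:YJ = 5:(-1) ⇒ Y = (5, -75/8)
2·[HDU] = -15/2, 2·[FYH] = -5
[HDU]:[FYH] = -15/2:-5 = 3/2

[HDU]:[FYH] = 3/2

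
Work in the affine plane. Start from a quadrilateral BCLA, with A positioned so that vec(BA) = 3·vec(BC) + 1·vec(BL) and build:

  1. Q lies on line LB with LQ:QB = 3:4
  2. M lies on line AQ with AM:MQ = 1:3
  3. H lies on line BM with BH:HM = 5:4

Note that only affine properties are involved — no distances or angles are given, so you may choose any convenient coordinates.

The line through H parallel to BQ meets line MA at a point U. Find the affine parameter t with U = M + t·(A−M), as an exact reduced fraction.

t = -4/3

Assign B = (0, 0), C = (1, 0), L = (0, 1), A = (3, 1) — the answer is frame-independent, so this choice is without loss of generality.
1. Q lies on line LB with LQ:QB = 3:4 ⇒ Q = (0, 4/7)
2. M lies on line AQ with AM:MQ = 1:3 ⇒ M = (9/4, 25/28)
3. H lies on line BM with BH:HM = 5:4 ⇒ H = (5/4, 125/252)
through H parallel to BQ: direction (0, 4/7); meets MA at U = (5/4, 3/4)
U = M + t·(A−M) with t = -4/3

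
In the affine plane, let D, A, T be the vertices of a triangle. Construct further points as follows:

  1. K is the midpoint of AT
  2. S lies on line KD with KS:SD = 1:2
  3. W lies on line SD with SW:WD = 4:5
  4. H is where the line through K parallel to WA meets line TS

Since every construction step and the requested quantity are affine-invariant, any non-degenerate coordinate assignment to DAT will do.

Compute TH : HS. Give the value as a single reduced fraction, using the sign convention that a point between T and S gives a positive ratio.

Choose coordinates D = (0, 0), A = (1, 0), T = (0, 1).
1. K is the midpoint of AT ⇒ K = (1/2, 1/2)
2. S lies on line KD with KS:SD = 1:2 ⇒ S = (1/3, 1/3)
3. W lies on line SD with SW:WD = 4:5 ⇒ W = (5/27, 5/27)
4. H is where the line through K parallel to WA meets line TS ⇒ H = (17/78, 22/39)
H = T + t·(S−T) with t = 17/26, so TH:HS = t:(1−t) = 17/26:9/26

TH:HS = 17/9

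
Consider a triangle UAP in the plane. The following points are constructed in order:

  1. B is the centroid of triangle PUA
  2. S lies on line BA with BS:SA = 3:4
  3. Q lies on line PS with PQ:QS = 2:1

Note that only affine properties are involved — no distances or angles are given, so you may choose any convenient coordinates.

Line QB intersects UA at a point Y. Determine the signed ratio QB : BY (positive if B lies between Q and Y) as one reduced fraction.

Assign U = (0, 0), A = (1, 0), P = (0, 1) — the answer is frame-independent, so this choice is without loss of generality.
1. B is the centroid of triangle PUA ⇒ B = (1/3, 1/3)
2. S lies on line BA with BS:SA = 3:4 ⇒ S = (13/21, 4/21)
3. Q lies on line PS with PQ:QS = 2:1 ⇒ Q = (26/63, 29/63)
line QB meets UA at Y = (1/8, 0)
B = Q + t·(Y−Q) with t = 8/29, so QB:BY = 8/29:21/29

QB:BY = 8/21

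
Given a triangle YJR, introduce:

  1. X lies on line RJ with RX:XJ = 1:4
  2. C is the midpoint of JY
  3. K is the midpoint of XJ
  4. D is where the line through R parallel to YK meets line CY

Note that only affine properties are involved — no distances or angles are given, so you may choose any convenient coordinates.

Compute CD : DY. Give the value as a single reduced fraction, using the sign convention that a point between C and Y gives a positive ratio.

CD:DY = -4/3

Set Y = (0, 0), J = (1, 0), R = (0, 1); any affine frame gives the same invariant.
1. X lies on line RJ with RX:XJ = 1:4 ⇒ X = (1/5, 4/5)
2. C is the midpoint of JY ⇒ C = (1/2, 0)
3. K is the midpoint of XJ ⇒ K = (3/5, 2/5)
4. D is where the line through R parallel to YK meets line CY ⇒ D = (-3/2, 0)
D = C + t·(Y−C) with t = 4, so CD:DY = t:(1−t) = 4:-3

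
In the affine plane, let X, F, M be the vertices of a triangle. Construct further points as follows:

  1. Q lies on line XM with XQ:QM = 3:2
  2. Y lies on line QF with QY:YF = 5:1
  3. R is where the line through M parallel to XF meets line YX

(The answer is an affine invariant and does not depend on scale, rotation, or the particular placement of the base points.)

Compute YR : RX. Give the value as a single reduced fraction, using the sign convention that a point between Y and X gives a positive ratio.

YR:RX = -9/10

Set X = (0, 0), F = (1, 0), M = (0, 1); any affine frame gives the same invariant.
1. Q lies on line XM with XQ:QM = 3:2 ⇒ Q = (0, 3/5)
2. Y lies on line QF with QY:YF = 5:1 ⇒ Y = (5/6, 1/10)
3. R is where the line through M parallel to XF meets line YX ⇒ R = (25/3, 1)
R = Y + t·(X−Y) with t = -9, so YR:RX = t:(1−t) = -9:10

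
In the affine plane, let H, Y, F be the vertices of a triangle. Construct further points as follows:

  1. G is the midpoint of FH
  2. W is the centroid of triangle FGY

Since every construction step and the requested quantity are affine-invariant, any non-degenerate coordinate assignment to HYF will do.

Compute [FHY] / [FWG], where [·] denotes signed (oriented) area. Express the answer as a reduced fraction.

[FHY]:[FWG] = -6

Work in coordinates with H = (0, 0), Y = (1, 0), F = (0, 1).
1. G is the midpoint of FH ⇒ G = (0, 1/2)
2. W is the centroid of triangle FGY ⇒ W = (1/3, 1/2)
2·[FHY] = 1, 2·[FWG] = -1/6
[FHY]:[FWG] = 1:-1/6 = -6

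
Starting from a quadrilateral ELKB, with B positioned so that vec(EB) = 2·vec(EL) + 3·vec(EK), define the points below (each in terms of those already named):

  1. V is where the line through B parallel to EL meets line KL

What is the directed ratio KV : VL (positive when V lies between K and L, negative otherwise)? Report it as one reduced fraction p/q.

KV:VL = -2/3

Work in coordinates with E = (0, 0), L = (1, 0), K = (0, 1), B = (2, 3).
1. V is where the line through B parallel to EL meets line KL ⇒ V = (-2, 3)
V = K + t·(L−K) with t = -2, so KV:VL = t:(1−t) = -2:3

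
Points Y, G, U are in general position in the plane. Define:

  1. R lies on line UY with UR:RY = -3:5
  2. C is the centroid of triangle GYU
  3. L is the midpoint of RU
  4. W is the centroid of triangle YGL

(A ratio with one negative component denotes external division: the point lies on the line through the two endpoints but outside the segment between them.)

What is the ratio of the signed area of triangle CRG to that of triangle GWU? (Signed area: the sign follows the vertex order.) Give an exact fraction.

Work in coordinates with Y = (0, 0), G = (1, 0), U = (0, 1).
1. R lies on line UY with UR:RY = -3:5 ⇒ R = (0, 5/2)
2. C is the centroid of triangle GYU ⇒ C = (1/3, 1/3)
3. L is the midpoint of RU ⇒ L = (0, 7/4)
4. W is the centroid of triangle YGL ⇒ W = (1/3, 7/12)
2·[CRG] = -4/3, 2·[GWU] = -1/12
[CRG]:[GWU] = -4/3:-1/12 = 16

[CRG]:[GWU] = 16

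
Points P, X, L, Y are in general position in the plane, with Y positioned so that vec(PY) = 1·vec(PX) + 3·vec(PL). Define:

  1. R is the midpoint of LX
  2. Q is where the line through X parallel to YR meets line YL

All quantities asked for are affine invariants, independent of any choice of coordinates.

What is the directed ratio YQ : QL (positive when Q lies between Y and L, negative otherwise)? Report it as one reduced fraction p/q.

Assign P = (0, 0), X = (1, 0), L = (0, 1), Y = (1, 3) — the answer is frame-independent, so this choice is without loss of generality.
1. R is the midpoint of LX ⇒ R = (1/2, 1/2)
2. Q is where the line through X parallel to YR meets line YL ⇒ Q = (2, 5)
Q = Y + t·(L−Y) with t = -1, so YQ:QL = t:(1−t) = -1:2

YQ:QL = -1/2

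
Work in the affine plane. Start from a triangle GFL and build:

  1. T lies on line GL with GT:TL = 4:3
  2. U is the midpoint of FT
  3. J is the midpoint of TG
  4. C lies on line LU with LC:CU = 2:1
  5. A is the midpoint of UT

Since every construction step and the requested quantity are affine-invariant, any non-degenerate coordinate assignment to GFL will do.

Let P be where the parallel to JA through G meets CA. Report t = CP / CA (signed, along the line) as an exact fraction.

t = 7

Set G = (0, 0), F = (1, 0), L = (0, 1); any affine frame gives the same invariant.
1. T lies on line GL with GT:TL = 4:3 ⇒ T = (0, 4/7)
2. U is the midpoint of FT ⇒ U = (1/2, 2/7)
3. J is the midpoint of TG ⇒ J = (0, 2/7)
4. C lies on line LU with LC:CU = 2:1 ⇒ C = (1/3, 11/21)
5. A is the midpoint of UT ⇒ A = (1/4, 3/7)
through G parallel to JA: direction (1/4, 1/7); meets CA at P = (-1/4, -1/7)
P = C + t·(A−C) with t = 7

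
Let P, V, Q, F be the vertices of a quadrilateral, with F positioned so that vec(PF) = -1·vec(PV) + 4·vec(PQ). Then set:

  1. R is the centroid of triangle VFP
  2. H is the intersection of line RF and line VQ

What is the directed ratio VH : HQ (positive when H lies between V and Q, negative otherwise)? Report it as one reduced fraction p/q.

VH:HQ = 4

Assign P = (0, 0), V = (1, 0), Q = (0, 1), F = (-1, 4) — the answer is frame-independent, so this choice is without loss of generality.
1. R is the centroid of triangle VFP ⇒ R = (0, 4/3)
2. H is the intersection of line RF and line VQ ⇒ H = (1/5, 4/5)
H = V + t·(Q−V) with t = 4/5, so VH:HQ = t:(1−t) = 4/5:1/5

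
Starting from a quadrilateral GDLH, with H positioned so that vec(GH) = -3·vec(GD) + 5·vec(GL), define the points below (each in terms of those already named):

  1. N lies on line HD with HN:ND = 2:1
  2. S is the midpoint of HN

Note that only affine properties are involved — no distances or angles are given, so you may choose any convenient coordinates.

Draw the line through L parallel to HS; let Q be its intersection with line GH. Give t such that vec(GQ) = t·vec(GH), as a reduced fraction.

t = 4/5

Choose coordinates G = (0, 0), D = (1, 0), L = (0, 1), H = (-3, 5).
1. N lies on line HD with HN:ND = 2:1 ⇒ N = (-1/3, 5/3)
2. S is the midpoint of HN ⇒ S = (-5/3, 10/3)
through L parallel to HS: direction (4/3, -5/3); meets GH at Q = (-12/5, 4)
Q = G + t·(H−G) with t = 4/5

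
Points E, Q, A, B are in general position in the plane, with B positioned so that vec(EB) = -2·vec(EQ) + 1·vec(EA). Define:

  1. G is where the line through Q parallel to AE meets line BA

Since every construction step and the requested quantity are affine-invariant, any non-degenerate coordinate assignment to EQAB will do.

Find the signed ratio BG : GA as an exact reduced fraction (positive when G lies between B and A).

BG:GA = -3

Set E = (0, 0), Q = (1, 0), A = (0, 1), B = (-2, 1); any affine frame gives the same invariant.
1. G is where the line through Q parallel to AE meets line BA ⇒ G = (1, 1)
G = B + t·(A−B) with t = 3/2, so BG:GA = t:(1−t) = 3/2:-1/2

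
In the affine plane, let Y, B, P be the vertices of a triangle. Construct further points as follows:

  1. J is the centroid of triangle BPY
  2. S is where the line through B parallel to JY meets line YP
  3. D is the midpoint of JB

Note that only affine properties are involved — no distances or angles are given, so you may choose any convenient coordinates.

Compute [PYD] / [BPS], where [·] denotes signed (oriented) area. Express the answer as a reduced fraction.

Choose coordinates Y = (0, 0), B = (1, 0), P = (0, 1).
1. J is the centroid of triangle BPY ⇒ J = (1/3, 1/3)
2. S is where the line through B parallel to JY meets line YP ⇒ S = (0, -1)
3. D is the midpoint of JB ⇒ D = (2/3, 1/6)
2·[PYD] = 2/3, 2·[BPS] = 2
[PYD]:[BPS] = 2/3:2 = 1/3

[PYD]:[BPS] = 1/3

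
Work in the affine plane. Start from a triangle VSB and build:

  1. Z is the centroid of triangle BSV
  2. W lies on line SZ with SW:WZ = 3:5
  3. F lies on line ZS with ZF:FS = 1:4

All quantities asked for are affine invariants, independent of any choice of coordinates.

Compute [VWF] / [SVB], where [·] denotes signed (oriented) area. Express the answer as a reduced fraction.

[VWF]:[SVB] = -17/120

Choose coordinates V = (0, 0), S = (1, 0), B = (0, 1).
1. Z is the centroid of triangle BSV ⇒ Z = (1/3, 1/3)
2. W lies on line SZ with SW:WZ = 3:5 ⇒ W = (3/4, 1/8)
3. F lies on line ZS with ZF:FS = 1:4 ⇒ F = (7/15, 4/15)
2·[VWF] = 17/120, 2·[SVB] = -1
[VWF]:[SVB] = 17/120:-1 = -17/120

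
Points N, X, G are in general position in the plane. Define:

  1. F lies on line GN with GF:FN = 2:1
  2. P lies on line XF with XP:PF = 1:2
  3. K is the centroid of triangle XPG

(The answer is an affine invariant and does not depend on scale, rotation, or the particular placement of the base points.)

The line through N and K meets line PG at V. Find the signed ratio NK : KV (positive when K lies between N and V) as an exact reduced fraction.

Choose coordinates N = (0, 0), X = (1, 0), G = (0, 1).
1. F lies on line GN with GF:FN = 2:1 ⇒ F = (0, 1/3)
2. P lies on line XF with XP:PF = 1:2 ⇒ P = (2/3, 1/9)
3. K is the centroid of triangle XPG ⇒ K = (5/9, 10/27)
line NK meets PG at V = (1/2, 1/3)
K = N + t·(V−N) with t = 10/9, so NK:KV = 10/9:-1/9

NK:KV = -10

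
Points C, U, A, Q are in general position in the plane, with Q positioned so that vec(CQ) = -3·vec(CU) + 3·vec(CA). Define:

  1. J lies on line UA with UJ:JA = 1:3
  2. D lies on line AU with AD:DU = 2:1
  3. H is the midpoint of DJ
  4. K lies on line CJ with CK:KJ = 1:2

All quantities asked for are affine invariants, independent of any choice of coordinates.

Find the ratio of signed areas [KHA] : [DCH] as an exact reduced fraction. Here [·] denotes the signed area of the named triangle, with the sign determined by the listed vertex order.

Work in coordinates with C = (0, 0), U = (1, 0), A = (0, 1), Q = (-3, 3).
1. J lies on line UA with UJ:JA = 1:3 ⇒ J = (3/4, 1/4)
2. D lies on line AU with AD:DU = 2:1 ⇒ D = (2/3, 1/3)
3. H is the midpoint of DJ ⇒ H = (17/24, 7/24)
4. K lies on line CJ with CK:KJ = 1:2 ⇒ K = (1/4, 1/12)
2·[KHA] = 17/36, 2·[DCH] = 1/24
[KHA]:[DCH] = 17/36:1/24 = 34/3

[KHA]:[DCH] = 34/3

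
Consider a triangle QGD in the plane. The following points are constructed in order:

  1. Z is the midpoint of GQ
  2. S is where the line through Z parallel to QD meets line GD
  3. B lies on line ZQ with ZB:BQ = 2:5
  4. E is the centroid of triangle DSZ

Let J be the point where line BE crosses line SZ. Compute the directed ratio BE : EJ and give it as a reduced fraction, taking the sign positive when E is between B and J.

Assign Q = (0, 0), G = (1, 0), D = (0, 1) — the answer is frame-independent, so this choice is without loss of generality.
1. Z is the midpoint of GQ ⇒ Z = (1/2, 0)
2. S is where the line through Z parallel to QD meets line GD ⇒ S = (1/2, 1/2)
3. B lies on line ZQ with ZB:BQ = 2:5 ⇒ B = (5/14, 0)
4. E is the centroid of triangle DSZ ⇒ E = (1/3, 1/2)
line BE meets SZ at J = (1/2, -3)
E = B + t·(J−B) with t = -1/6, so BE:EJ = -1/6:7/6

BE:EJ = -1/7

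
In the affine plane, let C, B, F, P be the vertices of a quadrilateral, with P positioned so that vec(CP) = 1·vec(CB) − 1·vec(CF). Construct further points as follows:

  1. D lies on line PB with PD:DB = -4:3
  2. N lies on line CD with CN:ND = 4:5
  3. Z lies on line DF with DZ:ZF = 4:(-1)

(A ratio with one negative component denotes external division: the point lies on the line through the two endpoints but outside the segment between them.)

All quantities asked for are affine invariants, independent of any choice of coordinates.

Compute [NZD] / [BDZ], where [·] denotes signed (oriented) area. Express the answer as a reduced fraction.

Assign C = (0, 0), B = (1, 0), F = (0, 1), P = (1, -1) — the answer is frame-independent, so this choice is without loss of generality.
1. D lies on line PB with PD:DB = -4:3 ⇒ D = (1, 3)
2. N lies on line CD with CN:ND = 4:5 ⇒ N = (4/9, 4/3)
3. Z lies on line DF with DZ:ZF = 4:(-1) ⇒ Z = (-1/3, 1/3)
2·[NZD] = -20/27, 2·[BDZ] = 4
[NZD]:[BDZ] = -20/27:4 = -5/27

[NZD]:[BDZ] = -5/27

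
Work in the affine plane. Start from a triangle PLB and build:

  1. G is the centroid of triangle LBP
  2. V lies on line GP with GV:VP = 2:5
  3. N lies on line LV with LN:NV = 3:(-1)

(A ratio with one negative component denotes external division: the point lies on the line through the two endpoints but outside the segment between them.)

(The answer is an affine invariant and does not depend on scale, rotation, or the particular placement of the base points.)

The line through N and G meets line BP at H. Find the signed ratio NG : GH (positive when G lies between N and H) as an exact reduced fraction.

Assign P = (0, 0), L = (1, 0), B = (0, 1) — the answer is frame-independent, so this choice is without loss of generality.
1. G is the centroid of triangle LBP ⇒ G = (1/3, 1/3)
2. V lies on line GP with GV:VP = 2:5 ⇒ V = (5/21, 5/21)
3. N lies on line LV with LN:NV = 3:(-1) ⇒ N = (-1/7, 5/14)
line NG meets BP at H = (0, 7/20)
G = N + t·(H−N) with t = 10/3, so NG:GH = 10/3:-7/3

NG:GH = -10/7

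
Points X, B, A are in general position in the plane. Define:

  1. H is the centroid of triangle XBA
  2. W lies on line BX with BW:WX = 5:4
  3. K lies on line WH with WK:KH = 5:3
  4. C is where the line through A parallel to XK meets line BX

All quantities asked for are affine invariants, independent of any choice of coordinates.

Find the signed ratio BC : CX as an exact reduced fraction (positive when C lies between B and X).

BC:CX = -14/9

Choose coordinates X = (0, 0), B = (1, 0), A = (0, 1).
1. H is the centroid of triangle XBA ⇒ H = (1/3, 1/3)
2. W lies on line BX with BW:WX = 5:4 ⇒ W = (4/9, 0)
3. K lies on line WH with WK:KH = 5:3 ⇒ K = (3/8, 5/24)
4. C is where the line through A parallel to XK meets line BX ⇒ C = (-9/5, 0)
C = B + t·(X−B) with t = 14/5, so BC:CX = t:(1−t) = 14/5:-9/5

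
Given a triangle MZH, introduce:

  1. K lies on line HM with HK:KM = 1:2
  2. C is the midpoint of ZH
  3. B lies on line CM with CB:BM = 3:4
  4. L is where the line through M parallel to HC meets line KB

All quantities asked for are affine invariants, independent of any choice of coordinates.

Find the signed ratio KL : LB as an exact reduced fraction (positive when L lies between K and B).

Assign M = (0, 0), Z = (1, 0), H = (0, 1) — the answer is frame-independent, so this choice is without loss of generality.
1. K lies on line HM with HK:KM = 1:2 ⇒ K = (0, 2/3)
2. C is the midpoint of ZH ⇒ C = (1/2, 1/2)
3. B lies on line CM with CB:BM = 3:4 ⇒ B = (2/7, 2/7)
4. L is where the line through M parallel to HC meets line KB ⇒ L = (2, -2)
L = K + t·(B−K) with t = 7, so KL:LB = t:(1−t) = 7:-6

KL:LB = -7/6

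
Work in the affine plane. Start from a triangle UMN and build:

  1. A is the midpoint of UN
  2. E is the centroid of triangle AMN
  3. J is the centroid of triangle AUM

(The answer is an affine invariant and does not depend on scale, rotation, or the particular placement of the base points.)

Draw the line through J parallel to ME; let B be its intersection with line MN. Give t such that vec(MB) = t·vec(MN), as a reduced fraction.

Assign U = (0, 0), M = (1, 0), N = (0, 1) — the answer is frame-independent, so this choice is without loss of generality.
1. A is the midpoint of UN ⇒ A = (0, 1/2)
2. E is the centroid of triangle AMN ⇒ E = (1/3, 1/2)
3. J is the centroid of triangle AUM ⇒ J = (1/3, 1/6)
through J parallel to ME: direction (-2/3, 1/2); meets MN at B = (7/3, -4/3)
B = M + t·(N−M) with t = -4/3

t = -4/3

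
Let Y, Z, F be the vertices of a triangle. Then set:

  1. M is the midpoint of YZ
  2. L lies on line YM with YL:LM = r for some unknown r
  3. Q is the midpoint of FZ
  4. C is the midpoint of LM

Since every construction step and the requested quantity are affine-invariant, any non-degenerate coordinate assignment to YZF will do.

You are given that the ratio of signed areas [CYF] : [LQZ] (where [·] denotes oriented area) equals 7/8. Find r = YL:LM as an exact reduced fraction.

r = 2/3

Choose coordinates Y = (0, 0), Z = (1, 0), F = (0, 1).
1. M is the midpoint of YZ ⇒ M = (1/2, 0)
2. With YL:LM = r, write λ = r/(r+1) so L = Y + λ·(M−Y); L is affine-linear in λ
3. Q is the midpoint of FZ ⇒ Q = (1/2, 1/2)
4. C is the midpoint of LM ⇒ C is an affine combination of earlier points and hence also affine-linear in λ
Every point depending on L is an affine combination of L and λ-independent points, so each such coordinate is linear in λ; the λ² term in each signed area is a multiple of (M−Y)×(M−Y) = 0, so 2·[CYF] and 2·[LQZ] are each linear in λ. Evaluating at λ=0 and λ=1:
  2·[CYF] = -1/4·λ − 1/4,   2·[LQZ] = 1/4·λ − 1/2
So [CYF]:[LQZ] = (-1/4·λ − 1/4) / (1/4·λ − 1/2). Setting this equal to 7/8:
  -1/4·λ − 1/4 = 7/8·(1/4·λ − 1/2)  ⇒  λ = 2/5
Then r = λ/(1−λ) = (2/5)/(3/5) = 2/3. Check: with r = 2/3, L = (1/5, 0) and [CYF]:[LQZ] = 7/8 as required.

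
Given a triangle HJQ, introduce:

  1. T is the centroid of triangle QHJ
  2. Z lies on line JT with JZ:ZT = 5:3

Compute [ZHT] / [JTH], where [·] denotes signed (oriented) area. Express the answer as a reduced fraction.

Choose coordinates H = (0, 0), J = (1, 0), Q = (0, 1).
1. T is the centroid of triangle QHJ ⇒ T = (1/3, 1/3)
2. Z lies on line JT with JZ:ZT = 5:3 ⇒ Z = (7/12, 5/24)
2·[ZHT] = -1/8, 2·[JTH] = 1/3
[ZHT]:[JTH] = -1/8:1/3 = -3/8

[ZHT]:[JTH] = -3/8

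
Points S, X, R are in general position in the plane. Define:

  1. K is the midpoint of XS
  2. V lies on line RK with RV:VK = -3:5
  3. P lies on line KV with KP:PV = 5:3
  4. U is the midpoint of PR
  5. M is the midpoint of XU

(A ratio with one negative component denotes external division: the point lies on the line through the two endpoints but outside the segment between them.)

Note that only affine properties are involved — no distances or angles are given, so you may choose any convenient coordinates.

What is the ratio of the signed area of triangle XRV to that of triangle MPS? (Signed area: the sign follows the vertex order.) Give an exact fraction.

[XRV]:[MPS] = -96/109

Assign S = (0, 0), X = (1, 0), R = (0, 1) — the answer is frame-independent, so this choice is without loss of generality.
1. K is the midpoint of XS ⇒ K = (1/2, 0)
2. V lies on line RK with RV:VK = -3:5 ⇒ V = (-3/4, 5/2)
3. P lies on line KV with KP:PV = 5:3 ⇒ P = (-9/32, 25/16)
4. U is the midpoint of PR ⇒ U = (-9/64, 41/32)
5. M is the midpoint of XU ⇒ M = (55/128, 41/64)
2·[XRV] = -3/4, 2·[MPS] = 109/128
[XRV]:[MPS] = -3/4:109/128 = -96/109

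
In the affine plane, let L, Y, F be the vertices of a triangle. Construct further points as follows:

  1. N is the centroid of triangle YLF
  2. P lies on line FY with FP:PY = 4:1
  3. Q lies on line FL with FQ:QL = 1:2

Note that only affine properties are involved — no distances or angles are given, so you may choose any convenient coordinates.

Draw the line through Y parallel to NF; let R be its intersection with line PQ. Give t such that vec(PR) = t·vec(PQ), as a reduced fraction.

Set L = (0, 0), Y = (1, 0), F = (0, 1); any affine frame gives the same invariant.
1. N is the centroid of triangle YLF ⇒ N = (1/3, 1/3)
2. P lies on line FY with FP:PY = 4:1 ⇒ P = (4/5, 1/5)
3. Q lies on line FL with FQ:QL = 1:2 ⇒ Q = (0, 2/3)
through Y parallel to NF: direction (-1/3, 2/3); meets PQ at R = (16/17, 2/17)
R = P + t·(Q−P) with t = -3/17

t = -3/17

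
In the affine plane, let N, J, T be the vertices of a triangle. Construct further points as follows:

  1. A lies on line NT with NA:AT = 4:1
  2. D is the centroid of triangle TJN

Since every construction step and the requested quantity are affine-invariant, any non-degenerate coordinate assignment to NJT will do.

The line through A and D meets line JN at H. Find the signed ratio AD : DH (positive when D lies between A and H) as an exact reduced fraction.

Set N = (0, 0), J = (1, 0), T = (0, 1); any affine frame gives the same invariant.
1. A lies on line NT with NA:AT = 4:1 ⇒ A = (0, 4/5)
2. D is the centroid of triangle TJN ⇒ D = (1/3, 1/3)
line AD meets JN at H = (4/7, 0)
D = A + t·(H−A) with t = 7/12, so AD:DH = 7/12:5/12

AD:DH = 7/5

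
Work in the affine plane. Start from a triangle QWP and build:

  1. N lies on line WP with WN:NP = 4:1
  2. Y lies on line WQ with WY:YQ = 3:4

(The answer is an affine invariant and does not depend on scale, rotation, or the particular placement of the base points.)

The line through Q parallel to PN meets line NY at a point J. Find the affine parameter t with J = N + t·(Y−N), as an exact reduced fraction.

Work in coordinates with Q = (0, 0), W = (1, 0), P = (0, 1).
1. N lies on line WP with WN:NP = 4:1 ⇒ N = (1/5, 4/5)
2. Y lies on line WQ with WY:YQ = 3:4 ⇒ Y = (4/7, 0)
through Q parallel to PN: direction (1/5, -1/5); meets NY at J = (16/15, -16/15)
J = N + t·(Y−N) with t = 7/3

t = 7/3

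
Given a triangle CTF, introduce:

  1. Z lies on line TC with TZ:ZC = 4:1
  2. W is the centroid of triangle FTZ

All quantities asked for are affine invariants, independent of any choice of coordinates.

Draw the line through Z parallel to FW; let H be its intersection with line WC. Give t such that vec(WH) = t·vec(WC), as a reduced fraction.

Work in coordinates with C = (0, 0), T = (1, 0), F = (0, 1).
1. Z lies on line TC with TZ:ZC = 4:1 ⇒ Z = (1/5, 0)
2. W is the centroid of triangle FTZ ⇒ W = (2/5, 1/3)
through Z parallel to FW: direction (2/5, -2/3); meets WC at H = (2/15, 1/9)
H = W + t·(C−W) with t = 2/3

t = 2/3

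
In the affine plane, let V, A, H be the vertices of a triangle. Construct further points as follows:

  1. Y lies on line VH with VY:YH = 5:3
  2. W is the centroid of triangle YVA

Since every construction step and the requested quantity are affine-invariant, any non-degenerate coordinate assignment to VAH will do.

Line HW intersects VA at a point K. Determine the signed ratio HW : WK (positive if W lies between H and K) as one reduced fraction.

Assign V = (0, 0), A = (1, 0), H = (0, 1) — the answer is frame-independent, so this choice is without loss of generality.
1. Y lies on line VH with VY:YH = 5:3 ⇒ Y = (0, 5/8)
2. W is the centroid of triangle YVA ⇒ W = (1/3, 5/24)
line HW meets VA at K = (8/19, 0)
W = H + t·(K−H) with t = 19/24, so HW:WK = 19/24:5/24

HW:WK = 19/5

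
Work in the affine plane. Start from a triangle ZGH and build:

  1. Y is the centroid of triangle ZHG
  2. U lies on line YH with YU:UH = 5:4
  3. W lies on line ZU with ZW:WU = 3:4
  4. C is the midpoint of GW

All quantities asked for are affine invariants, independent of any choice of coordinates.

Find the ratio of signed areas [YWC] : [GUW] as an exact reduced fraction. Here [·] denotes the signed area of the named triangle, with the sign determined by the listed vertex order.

[YWC]:[GUW] = 21/152

Choose coordinates Z = (0, 0), G = (1, 0), H = (0, 1).
1. Y is the centroid of triangle ZHG ⇒ Y = (1/3, 1/3)
2. U lies on line YH with YU:UH = 5:4 ⇒ U = (4/27, 19/27)
3. W lies on line ZU with ZW:WU = 3:4 ⇒ W = (4/63, 19/63)
4. C is the midpoint of GW ⇒ C = (67/126, 19/126)
2·[YWC] = 1/18, 2·[GUW] = 76/189
[YWC]:[GUW] = 1/18:76/189 = 21/152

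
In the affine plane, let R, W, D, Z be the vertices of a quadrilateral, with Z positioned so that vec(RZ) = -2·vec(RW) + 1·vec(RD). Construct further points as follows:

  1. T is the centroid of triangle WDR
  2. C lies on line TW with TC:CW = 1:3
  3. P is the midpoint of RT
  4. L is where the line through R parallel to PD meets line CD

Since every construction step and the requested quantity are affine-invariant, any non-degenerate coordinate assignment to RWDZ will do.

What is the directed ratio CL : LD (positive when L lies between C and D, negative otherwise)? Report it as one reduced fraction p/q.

Assign R = (0, 0), W = (1, 0), D = (0, 1), Z = (-2, 1) — the answer is frame-independent, so this choice is without loss of generality.
1. T is the centroid of triangle WDR ⇒ T = (1/3, 1/3)
2. C lies on line TW with TC:CW = 1:3 ⇒ C = (1/2, 1/4)
3. P is the midpoint of RT ⇒ P = (1/6, 1/6)
4. L is where the line through R parallel to PD meets line CD ⇒ L = (-2/7, 10/7)
L = C + t·(D−C) with t = 11/7, so CL:LD = t:(1−t) = 11/7:-4/7

CL:LD = -11/4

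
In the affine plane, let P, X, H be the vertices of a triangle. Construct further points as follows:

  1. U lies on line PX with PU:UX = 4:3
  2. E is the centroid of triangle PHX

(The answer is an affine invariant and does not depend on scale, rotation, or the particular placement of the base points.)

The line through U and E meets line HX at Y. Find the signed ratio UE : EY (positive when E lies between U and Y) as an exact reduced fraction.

Work in coordinates with P = (0, 0), X = (1, 0), H = (0, 1).
1. U lies on line PX with PU:UX = 4:3 ⇒ U = (4/7, 0)
2. E is the centroid of triangle PHX ⇒ E = (1/3, 1/3)
line UE meets HX at Y = (-1/2, 3/2)
E = U + t·(Y−U) with t = 2/9, so UE:EY = 2/9:7/9

UE:EY = 2/7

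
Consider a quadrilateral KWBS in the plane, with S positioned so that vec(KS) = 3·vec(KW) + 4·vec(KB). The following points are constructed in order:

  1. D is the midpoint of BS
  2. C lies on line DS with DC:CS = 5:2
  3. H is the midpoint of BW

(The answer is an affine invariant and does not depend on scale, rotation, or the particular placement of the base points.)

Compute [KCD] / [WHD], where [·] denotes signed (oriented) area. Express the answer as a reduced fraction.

[KCD]:[WHD] = -5/7

Set K = (0, 0), W = (1, 0), B = (0, 1), S = (3, 4); any affine frame gives the same invariant.
1. D is the midpoint of BS ⇒ D = (3/2, 5/2)
2. C lies on line DS with DC:CS = 5:2 ⇒ C = (18/7, 25/7)
3. H is the midpoint of BW ⇒ H = (1/2, 1/2)
2·[KCD] = 15/14, 2·[WHD] = -3/2
[KCD]:[WHD] = 15/14:-3/2 = -5/7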